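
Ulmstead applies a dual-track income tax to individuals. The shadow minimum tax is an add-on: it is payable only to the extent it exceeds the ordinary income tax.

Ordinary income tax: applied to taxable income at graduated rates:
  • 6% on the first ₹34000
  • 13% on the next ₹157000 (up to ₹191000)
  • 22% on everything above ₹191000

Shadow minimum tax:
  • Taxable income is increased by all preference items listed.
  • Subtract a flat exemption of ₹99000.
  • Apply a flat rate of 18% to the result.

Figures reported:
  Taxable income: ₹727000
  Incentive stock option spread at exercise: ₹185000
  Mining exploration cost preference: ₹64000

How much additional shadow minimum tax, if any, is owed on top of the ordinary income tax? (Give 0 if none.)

Shadow minimum tax:
  Adjusted income: ₹727000 + ₹185000 + ₹64000 = ₹976000
  Less exemption ₹99000 → base ₹877000
  ₹877000 × 18% = ₹157860

Ordinary income tax:
  ₹34000 × 6% = ₹2040
  ₹157000 × 13% = ₹20410
  ₹536000 × 22% = ₹117920
  → ₹140370

Excess of shadow minimum tax over ordinary income tax: ₹157860 − ₹140370 = ₹17490.

₹17490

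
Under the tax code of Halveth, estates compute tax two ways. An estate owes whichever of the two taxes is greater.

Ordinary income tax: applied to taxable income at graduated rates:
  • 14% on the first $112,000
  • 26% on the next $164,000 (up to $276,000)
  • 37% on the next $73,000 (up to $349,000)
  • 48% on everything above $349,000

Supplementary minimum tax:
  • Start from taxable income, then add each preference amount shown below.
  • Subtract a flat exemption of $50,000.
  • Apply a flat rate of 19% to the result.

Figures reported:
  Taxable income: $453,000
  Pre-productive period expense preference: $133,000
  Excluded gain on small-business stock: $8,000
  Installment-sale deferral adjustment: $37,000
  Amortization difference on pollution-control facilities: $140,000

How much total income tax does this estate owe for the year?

$136,990

Supplementary minimum tax:
  Adjusted income: $453,000 + $133,000 + $8,000 + $37,000 + $140,000 = $771,000
  Less exemption $50,000 → base $721,000
  $721,000 × 19% = $136,990

Ordinary income tax:
  $112,000 × 14% = $15,680
  $164,000 × 26% = $42,640
  $73,000 × 37% = $27,010
  $104,000 × 48% = $49,920
  → $135,250

$136,990 > $135,250, so the supplementary minimum tax is the binding amount.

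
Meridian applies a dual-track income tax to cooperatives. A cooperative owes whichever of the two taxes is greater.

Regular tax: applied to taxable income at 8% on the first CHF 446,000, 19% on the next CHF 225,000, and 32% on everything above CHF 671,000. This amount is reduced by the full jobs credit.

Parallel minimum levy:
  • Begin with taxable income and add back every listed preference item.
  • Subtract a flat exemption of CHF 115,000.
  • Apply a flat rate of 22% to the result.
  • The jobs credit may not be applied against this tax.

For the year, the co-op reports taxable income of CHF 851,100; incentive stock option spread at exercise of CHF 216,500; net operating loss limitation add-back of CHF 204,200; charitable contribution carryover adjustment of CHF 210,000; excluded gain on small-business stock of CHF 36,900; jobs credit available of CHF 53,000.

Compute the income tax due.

CHF 308,814

Regular tax:
  CHF 446,000 × 8% = CHF 35,680
  CHF 225,000 × 19% = CHF 42,750
  CHF 180,100 × 32% = CHF 57,632
  → CHF 136,062
  Less jobs credit CHF 53,000 → CHF 83,062

Parallel minimum levy:
  Adjusted income: CHF 851,100 + CHF 216,500 + CHF 204,200 + CHF 210,000 + CHF 36,900 = CHF 1,518,700
  Less exemption CHF 115,000 → base CHF 1,403,700
  CHF 1,403,700 × 22% = CHF 308,814

CHF 308,814 > CHF 83,062, so the parallel minimum levy is the binding amount.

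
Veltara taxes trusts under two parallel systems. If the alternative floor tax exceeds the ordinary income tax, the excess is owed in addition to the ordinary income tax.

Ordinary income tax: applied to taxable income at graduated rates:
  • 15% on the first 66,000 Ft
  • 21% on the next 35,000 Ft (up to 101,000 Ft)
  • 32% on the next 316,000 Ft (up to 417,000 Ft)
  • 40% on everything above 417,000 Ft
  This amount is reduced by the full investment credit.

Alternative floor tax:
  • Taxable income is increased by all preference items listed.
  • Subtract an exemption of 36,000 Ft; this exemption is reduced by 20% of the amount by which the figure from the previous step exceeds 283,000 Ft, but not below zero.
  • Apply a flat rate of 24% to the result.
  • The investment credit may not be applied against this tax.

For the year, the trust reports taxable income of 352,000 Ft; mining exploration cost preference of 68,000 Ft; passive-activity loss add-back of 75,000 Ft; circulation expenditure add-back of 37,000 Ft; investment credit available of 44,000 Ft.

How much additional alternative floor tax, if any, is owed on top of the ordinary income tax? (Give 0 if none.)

Alternative floor tax:
  Adjusted income: 352,000 Ft + 68,000 Ft + 75,000 Ft + 37,000 Ft = 532,000 Ft
  Exemption: 20% × (532,000 Ft − 283,000 Ft) = 49,800 Ft ≥ 36,000 Ft, so the exemption is fully phased out
  Base: 532,000 Ft − 0 Ft = 532,000 Ft
  532,000 Ft × 24% = 127,680 Ft

Ordinary income tax:
  66,000 Ft × 15% = 9,900 Ft
  35,000 Ft × 21% = 7,350 Ft
  251,000 Ft × 32% = 80,320 Ft
  → 97,570 Ft
  Less investment credit 44,000 Ft → 53,570 Ft

Excess of alternative floor tax over ordinary income tax: 127,680 Ft − 53,570 Ft = 74,110 Ft.

74,110 Ft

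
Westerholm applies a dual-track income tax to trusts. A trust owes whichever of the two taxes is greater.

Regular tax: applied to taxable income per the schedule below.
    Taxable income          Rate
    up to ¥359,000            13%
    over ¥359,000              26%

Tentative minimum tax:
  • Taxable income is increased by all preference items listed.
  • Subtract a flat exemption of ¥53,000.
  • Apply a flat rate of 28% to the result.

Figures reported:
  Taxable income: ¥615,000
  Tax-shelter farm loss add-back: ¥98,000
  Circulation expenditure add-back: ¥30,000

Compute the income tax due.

¥193,200

Tentative minimum tax:
  Adjusted income: ¥615,000 + ¥98,000 + ¥30,000 = ¥743,000
  Less exemption ¥53,000 → base ¥690,000
  ¥690,000 × 28% = ¥193,200

Regular tax:
  ¥359,000 × 13% = ¥46,670
  ¥256,000 × 26% = ¥66,560
  → ¥113,230

¥193,200 > ¥113,230, so the tentative minimum tax is the binding amount.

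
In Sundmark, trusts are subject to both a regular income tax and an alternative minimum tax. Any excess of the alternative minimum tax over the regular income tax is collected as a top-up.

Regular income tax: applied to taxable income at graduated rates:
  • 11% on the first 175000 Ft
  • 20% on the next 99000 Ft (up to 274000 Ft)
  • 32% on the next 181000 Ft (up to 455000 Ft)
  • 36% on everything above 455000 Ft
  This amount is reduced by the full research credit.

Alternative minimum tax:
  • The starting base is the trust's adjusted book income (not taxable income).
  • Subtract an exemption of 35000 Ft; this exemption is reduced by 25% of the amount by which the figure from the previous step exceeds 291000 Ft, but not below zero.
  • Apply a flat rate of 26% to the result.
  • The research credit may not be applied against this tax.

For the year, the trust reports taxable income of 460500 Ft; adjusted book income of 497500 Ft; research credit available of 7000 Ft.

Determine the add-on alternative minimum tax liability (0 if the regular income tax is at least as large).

Alternative minimum tax:
  Base (adjusted book income): 497500 Ft
  Exemption: 25% × (497500 Ft − 291000 Ft) = 51625 Ft ≥ 35000 Ft, so the exemption is fully phased out
  Base: 497500 Ft − 0 Ft = 497500 Ft
  497500 Ft × 26% = 129350 Ft

Regular income tax:
  175000 Ft × 11% = 19250 Ft
  99000 Ft × 20% = 19800 Ft
  181000 Ft × 32% = 57920 Ft
  5500 Ft × 36% = 1980 Ft
  → 98950 Ft
  Less research credit 7000 Ft → 91950 Ft

Excess of alternative minimum tax over regular income tax: 129350 Ft − 91950 Ft = 37400 Ft.

37400 Ft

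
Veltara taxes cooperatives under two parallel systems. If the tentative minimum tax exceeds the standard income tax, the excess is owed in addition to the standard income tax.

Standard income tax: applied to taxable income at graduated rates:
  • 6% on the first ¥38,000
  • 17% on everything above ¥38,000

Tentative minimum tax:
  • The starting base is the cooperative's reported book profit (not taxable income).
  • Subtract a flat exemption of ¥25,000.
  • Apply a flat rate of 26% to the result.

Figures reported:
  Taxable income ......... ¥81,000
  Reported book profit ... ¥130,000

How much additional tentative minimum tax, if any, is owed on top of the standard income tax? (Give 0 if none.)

Tentative minimum tax:
  Base (reported book profit): ¥130,000
  Less exemption ¥25,000 → base ¥105,000
  ¥105,000 × 26% = ¥27,300

Standard income tax:
  ¥38,000 × 6% = ¥2,280
  ¥43,000 × 17% = ¥7,310
  → ¥9,590

Excess of tentative minimum tax over standard income tax: ¥27,300 − ¥9,590 = ¥17,710.

¥17,710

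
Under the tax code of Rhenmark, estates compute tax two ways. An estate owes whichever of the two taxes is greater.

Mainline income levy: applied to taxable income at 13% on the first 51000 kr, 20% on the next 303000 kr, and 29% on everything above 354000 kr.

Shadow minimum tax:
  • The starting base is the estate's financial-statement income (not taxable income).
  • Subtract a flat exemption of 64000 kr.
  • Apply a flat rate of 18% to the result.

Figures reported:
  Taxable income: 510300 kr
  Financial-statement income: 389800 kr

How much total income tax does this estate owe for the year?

Shadow minimum tax:
  Base (financial-statement income): 389800 kr
  Less exemption 64000 kr → base 325800 kr
  325800 kr × 18% = 58644 kr

Mainline income levy:
  51000 kr × 13% = 6630 kr
  303000 kr × 20% = 60600 kr
  156300 kr × 29% = 45327 kr
  → 112557 kr

112557 kr > 58644 kr, so the mainline income levy governs.

112557 kr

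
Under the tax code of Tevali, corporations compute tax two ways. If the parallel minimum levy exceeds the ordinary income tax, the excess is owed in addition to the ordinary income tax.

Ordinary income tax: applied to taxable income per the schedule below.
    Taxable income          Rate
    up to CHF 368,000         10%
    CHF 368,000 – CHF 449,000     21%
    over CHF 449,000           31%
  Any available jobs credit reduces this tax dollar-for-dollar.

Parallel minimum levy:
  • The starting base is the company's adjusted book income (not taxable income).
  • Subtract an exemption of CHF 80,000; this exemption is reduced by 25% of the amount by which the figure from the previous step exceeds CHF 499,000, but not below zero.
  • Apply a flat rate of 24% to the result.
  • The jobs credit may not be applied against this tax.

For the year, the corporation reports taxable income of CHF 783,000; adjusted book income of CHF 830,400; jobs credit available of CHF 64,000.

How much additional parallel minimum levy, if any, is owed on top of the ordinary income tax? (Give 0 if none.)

Ordinary income tax:
  CHF 368,000 × 10% = CHF 36,800
  CHF 81,000 × 21% = CHF 17,010
  CHF 334,000 × 31% = CHF 103,540
  → CHF 157,350
  Less jobs credit CHF 64,000 → CHF 93,350

Parallel minimum levy:
  Base (adjusted book income): CHF 830,400
  Exemption: 25% × (CHF 830,400 − CHF 499,000) = CHF 82,850 ≥ CHF 80,000, so the exemption is fully phased out
  Base: CHF 830,400 − CHF 0 = CHF 830,400
  CHF 830,400 × 24% = CHF 199,296

Excess of parallel minimum levy over ordinary income tax: CHF 199,296 − CHF 93,350 = CHF 105,946.

CHF 105,946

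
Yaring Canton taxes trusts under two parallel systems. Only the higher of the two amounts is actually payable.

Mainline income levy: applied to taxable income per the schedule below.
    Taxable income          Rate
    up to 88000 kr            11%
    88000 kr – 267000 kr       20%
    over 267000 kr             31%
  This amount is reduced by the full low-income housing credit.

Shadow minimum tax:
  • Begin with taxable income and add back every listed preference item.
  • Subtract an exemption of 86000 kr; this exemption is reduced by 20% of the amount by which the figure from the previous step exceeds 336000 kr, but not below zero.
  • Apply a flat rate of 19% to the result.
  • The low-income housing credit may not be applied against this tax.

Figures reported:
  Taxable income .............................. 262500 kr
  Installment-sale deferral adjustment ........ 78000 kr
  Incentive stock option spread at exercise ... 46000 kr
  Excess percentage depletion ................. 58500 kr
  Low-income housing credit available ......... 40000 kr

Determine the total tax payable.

72352 kr

Mainline income levy:
  88000 kr × 11% = 9680 kr
  174500 kr × 20% = 34900 kr
  → 44580 kr
  Less low-income housing credit 40000 kr → 4580 kr

Shadow minimum tax:
  Adjusted income: 262500 kr + 78000 kr + 46000 kr + 58500 kr = 445000 kr
  Exemption: 86000 kr − 20% × (445000 kr − 336000 kr) = 86000 kr − 21800 kr = 64200 kr
  Base: 445000 kr − 64200 kr = 380800 kr
  380800 kr × 19% = 72352 kr

72352 kr > 4580 kr, so the shadow minimum tax is the binding amount.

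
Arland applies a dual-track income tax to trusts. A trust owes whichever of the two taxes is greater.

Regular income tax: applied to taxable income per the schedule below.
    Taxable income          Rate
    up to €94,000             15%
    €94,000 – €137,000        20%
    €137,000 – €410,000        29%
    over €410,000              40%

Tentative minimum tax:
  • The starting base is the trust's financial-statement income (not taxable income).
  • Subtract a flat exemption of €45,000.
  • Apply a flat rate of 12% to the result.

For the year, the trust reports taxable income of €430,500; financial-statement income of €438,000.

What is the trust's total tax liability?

Tentative minimum tax:
  Base (financial-statement income): €438,000
  Less exemption €45,000 → base €393,000
  €393,000 × 12% = €47,160

Regular income tax:
  €94,000 × 15% = €14,100
  €43,000 × 20% = €8,600
  €273,000 × 29% = €79,170
  €20,500 × 40% = €8,200
  → €110,070

€110,070 > €47,160, so the regular income tax governs.

€110,070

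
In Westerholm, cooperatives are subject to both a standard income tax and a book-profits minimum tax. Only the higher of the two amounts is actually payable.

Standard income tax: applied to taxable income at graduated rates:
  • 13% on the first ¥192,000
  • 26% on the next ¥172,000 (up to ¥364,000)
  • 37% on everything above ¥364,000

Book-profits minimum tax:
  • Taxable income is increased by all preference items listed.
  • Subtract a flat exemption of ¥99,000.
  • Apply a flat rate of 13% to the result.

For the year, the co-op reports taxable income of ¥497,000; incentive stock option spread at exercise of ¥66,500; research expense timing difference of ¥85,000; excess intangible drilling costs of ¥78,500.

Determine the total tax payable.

Standard income tax:
  ¥192,000 × 13% = ¥24,960
  ¥172,000 × 26% = ¥44,720
  ¥133,000 × 37% = ¥49,210
  → ¥118,890

Book-profits minimum tax:
  Adjusted income: ¥497,000 + ¥66,500 + ¥85,000 + ¥78,500 = ¥727,000
  Less exemption ¥99,000 → base ¥628,000
  ¥628,000 × 13% = ¥81,640

¥118,890 > ¥81,640, so the standard income tax governs.

¥118,890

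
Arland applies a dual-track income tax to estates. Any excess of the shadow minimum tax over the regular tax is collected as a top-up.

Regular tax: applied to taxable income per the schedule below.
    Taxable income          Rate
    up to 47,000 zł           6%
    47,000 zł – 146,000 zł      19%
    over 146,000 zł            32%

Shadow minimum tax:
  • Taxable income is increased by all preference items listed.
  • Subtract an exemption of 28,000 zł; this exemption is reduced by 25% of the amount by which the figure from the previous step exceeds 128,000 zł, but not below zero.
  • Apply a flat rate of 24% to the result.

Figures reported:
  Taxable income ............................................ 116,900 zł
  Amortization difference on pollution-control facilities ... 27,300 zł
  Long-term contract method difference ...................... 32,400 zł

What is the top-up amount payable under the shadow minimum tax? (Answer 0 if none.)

Shadow minimum tax:
  Adjusted income: 116,900 zł + 27,300 zł + 32,400 zł = 176,600 zł
  Exemption: 28,000 zł − 25% × (176,600 zł − 128,000 zł) = 28,000 zł − 12,150 zł = 15,850 zł
  Base: 176,600 zł − 15,850 zł = 160,750 zł
  160,750 zł × 24% = 38,580 zł

Regular tax:
  47,000 zł × 6% = 2,820 zł
  69,900 zł × 19% = 13,281 zł
  → 16,101 zł

Excess of shadow minimum tax over regular tax: 38,580 zł − 16,101 zł = 22,479 zł.

22,479 zł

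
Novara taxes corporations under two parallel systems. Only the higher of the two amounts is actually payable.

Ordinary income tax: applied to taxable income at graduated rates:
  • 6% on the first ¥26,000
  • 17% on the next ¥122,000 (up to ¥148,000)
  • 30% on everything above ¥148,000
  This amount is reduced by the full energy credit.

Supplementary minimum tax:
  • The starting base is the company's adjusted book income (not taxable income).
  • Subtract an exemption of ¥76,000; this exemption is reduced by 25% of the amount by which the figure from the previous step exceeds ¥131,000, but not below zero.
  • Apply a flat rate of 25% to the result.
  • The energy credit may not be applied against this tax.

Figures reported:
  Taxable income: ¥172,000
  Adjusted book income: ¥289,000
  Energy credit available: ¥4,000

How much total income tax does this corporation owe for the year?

Ordinary income tax:
  ¥26,000 × 6% = ¥1,560
  ¥122,000 × 17% = ¥20,740
  ¥24,000 × 30% = ¥7,200
  → ¥29,500
  Less energy credit ¥4,000 → ¥25,500

Supplementary minimum tax:
  Base (adjusted book income): ¥289,000
  Exemption: ¥76,000 − 25% × (¥289,000 − ¥131,000) = ¥76,000 − ¥39,500 = ¥36,500
  Base: ¥289,000 − ¥36,500 = ¥252,500
  ¥252,500 × 25% = ¥63,125

¥63,125 > ¥25,500, so the supplementary minimum tax is the binding amount.

¥63,125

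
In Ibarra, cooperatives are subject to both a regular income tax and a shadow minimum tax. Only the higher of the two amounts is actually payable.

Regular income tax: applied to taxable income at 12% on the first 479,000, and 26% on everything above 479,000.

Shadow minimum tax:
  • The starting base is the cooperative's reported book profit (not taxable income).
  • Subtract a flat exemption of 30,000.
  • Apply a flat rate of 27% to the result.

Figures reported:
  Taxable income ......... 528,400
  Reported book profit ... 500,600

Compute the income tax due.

Regular income tax:
  479,000 × 12% = 57,480
  49,400 × 26% = 12,844
  → 70,324

Shadow minimum tax:
  Base (reported book profit): 500,600
  Less exemption 30,000 → base 470,600
  470,600 × 27% = 127,062

127,062 > 70,324, so the shadow minimum tax is the binding amount.

127,062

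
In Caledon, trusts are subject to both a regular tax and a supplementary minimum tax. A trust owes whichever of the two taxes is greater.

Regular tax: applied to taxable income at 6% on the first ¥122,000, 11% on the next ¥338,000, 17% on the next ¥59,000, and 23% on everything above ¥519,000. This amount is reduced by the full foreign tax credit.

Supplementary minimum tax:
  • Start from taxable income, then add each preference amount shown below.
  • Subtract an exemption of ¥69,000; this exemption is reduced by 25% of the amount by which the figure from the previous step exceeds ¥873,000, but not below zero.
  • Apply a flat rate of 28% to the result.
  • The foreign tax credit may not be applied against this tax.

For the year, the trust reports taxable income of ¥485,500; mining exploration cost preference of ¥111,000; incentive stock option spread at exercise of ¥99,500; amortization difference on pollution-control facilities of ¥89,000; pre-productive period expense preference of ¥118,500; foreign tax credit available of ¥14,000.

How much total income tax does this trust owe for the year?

¥235,795

Supplementary minimum tax:
  Adjusted income: ¥485,500 + ¥111,000 + ¥99,500 + ¥89,000 + ¥118,500 = ¥903,500
  Exemption: ¥69,000 − 25% × (¥903,500 − ¥873,000) = ¥69,000 − ¥7,625 = ¥61,375
  Base: ¥903,500 − ¥61,375 = ¥842,125
  ¥842,125 × 28% = ¥235,795

Regular tax:
  ¥122,000 × 6% = ¥7,320
  ¥338,000 × 11% = ¥37,180
  ¥25,500 × 17% = ¥4,335
  → ¥48,835
  Less foreign tax credit ¥14,000 → ¥34,835

¥235,795 > ¥34,835, so the supplementary minimum tax is the binding amount.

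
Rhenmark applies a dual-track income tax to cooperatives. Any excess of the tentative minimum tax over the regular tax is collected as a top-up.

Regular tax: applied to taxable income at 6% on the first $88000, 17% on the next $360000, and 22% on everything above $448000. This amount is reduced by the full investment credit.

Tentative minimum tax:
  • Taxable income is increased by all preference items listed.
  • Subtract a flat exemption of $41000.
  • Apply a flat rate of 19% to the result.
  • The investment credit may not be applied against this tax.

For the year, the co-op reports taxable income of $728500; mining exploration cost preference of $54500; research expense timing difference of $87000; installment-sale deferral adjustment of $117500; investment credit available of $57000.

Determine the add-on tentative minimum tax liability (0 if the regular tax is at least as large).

Tentative minimum tax:
  Adjusted income: $728500 + $54500 + $87000 + $117500 = $987500
  Less exemption $41000 → base $946500
  $946500 × 19% = $179835

Regular tax:
  $88000 × 6% = $5280
  $360000 × 17% = $61200
  $280500 × 22% = $61710
  → $128190
  Less investment credit $57000 → $71190

Excess of tentative minimum tax over regular tax: $179835 − $71190 = $108645.

$108645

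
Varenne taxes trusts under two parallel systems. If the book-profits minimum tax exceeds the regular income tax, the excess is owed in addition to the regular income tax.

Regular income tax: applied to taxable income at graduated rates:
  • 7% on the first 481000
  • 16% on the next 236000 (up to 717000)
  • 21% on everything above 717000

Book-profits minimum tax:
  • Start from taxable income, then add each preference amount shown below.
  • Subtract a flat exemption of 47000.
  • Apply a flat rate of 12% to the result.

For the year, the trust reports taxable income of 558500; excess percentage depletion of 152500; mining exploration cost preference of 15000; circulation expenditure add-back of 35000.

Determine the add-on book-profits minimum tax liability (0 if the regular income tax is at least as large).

Book-profits minimum tax:
  Adjusted income: 558500 + 152500 + 15000 + 35000 = 761000
  Less exemption 47000 → base 714000
  714000 × 12% = 85680

Regular income tax:
  481000 × 7% = 33670
  77500 × 16% = 12400
  → 46070

Excess of book-profits minimum tax over regular income tax: 85680 − 46070 = 39610.

39610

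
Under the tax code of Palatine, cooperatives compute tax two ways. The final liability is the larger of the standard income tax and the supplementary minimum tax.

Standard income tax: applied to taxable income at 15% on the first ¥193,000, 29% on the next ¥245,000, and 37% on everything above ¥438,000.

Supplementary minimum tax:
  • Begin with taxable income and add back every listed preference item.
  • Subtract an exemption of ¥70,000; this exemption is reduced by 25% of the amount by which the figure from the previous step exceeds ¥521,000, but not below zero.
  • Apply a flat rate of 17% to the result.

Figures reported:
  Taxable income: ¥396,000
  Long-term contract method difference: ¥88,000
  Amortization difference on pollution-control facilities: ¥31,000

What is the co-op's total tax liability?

¥87,820

Standard income tax:
  ¥193,000 × 15% = ¥28,950
  ¥203,000 × 29% = ¥58,870
  → ¥87,820

Supplementary minimum tax:
  Adjusted income: ¥396,000 + ¥88,000 + ¥31,000 = ¥515,000
  Exemption: ¥515,000 ≤ ¥521,000, so full ¥70,000 applies
  Base: ¥515,000 − ¥70,000 = ¥445,000
  ¥445,000 × 17% = ¥75,650

¥87,820 > ¥75,650, so the standard income tax governs.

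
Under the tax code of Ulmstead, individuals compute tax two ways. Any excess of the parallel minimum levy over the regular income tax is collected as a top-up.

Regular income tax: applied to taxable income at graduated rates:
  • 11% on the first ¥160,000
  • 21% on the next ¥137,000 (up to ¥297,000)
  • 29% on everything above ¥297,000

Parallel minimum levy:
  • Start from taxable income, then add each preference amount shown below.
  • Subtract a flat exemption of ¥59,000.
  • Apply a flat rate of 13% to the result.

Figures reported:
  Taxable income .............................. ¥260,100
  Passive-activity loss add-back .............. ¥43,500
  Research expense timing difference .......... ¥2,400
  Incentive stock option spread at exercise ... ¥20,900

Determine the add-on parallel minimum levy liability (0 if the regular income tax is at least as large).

Parallel minimum levy:
  Adjusted income: ¥260,100 + ¥43,500 + ¥2,400 + ¥20,900 = ¥326,900
  Less exemption ¥59,000 → base ¥267,900
  ¥267,900 × 13% = ¥34,827

Regular income tax:
  ¥160,000 × 11% = ¥17,600
  ¥100,100 × 21% = ¥21,021
  → ¥38,621

¥34,827 ≤ ¥38,621, so no add-on is due.

¥0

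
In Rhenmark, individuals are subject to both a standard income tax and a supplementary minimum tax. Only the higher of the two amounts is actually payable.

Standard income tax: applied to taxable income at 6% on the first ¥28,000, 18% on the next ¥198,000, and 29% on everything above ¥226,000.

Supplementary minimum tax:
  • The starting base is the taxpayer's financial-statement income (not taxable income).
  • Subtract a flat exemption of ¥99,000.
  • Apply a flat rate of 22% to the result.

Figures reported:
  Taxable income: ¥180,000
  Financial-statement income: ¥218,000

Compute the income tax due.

Standard income tax:
  ¥28,000 × 6% = ¥1,680
  ¥152,000 × 18% = ¥27,360
  → ¥29,040

Supplementary minimum tax:
  Base (financial-statement income): ¥218,000
  Less exemption ¥99,000 → base ¥119,000
  ¥119,000 × 22% = ¥26,180

¥29,040 > ¥26,180, so the standard income tax governs.

¥29,040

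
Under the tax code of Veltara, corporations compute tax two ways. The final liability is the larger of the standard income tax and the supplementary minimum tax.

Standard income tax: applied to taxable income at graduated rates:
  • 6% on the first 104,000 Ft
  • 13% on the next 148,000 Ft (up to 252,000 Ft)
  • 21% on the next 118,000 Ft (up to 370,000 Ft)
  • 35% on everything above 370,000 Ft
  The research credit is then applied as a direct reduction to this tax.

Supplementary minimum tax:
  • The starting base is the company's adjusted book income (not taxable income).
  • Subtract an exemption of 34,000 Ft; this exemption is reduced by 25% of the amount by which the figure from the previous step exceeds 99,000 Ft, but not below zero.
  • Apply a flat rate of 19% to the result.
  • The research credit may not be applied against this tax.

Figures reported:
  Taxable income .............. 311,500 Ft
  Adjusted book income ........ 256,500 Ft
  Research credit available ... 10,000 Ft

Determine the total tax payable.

48,735 Ft

Supplementary minimum tax:
  Base (adjusted book income): 256,500 Ft
  Exemption: 25% × (256,500 Ft − 99,000 Ft) = 39,375 Ft ≥ 34,000 Ft, so the exemption is fully phased out
  Base: 256,500 Ft − 0 Ft = 256,500 Ft
  256,500 Ft × 19% = 48,735 Ft

Standard income tax:
  104,000 Ft × 6% = 6,240 Ft
  148,000 Ft × 13% = 19,240 Ft
  59,500 Ft × 21% = 12,495 Ft
  → 37,975 Ft
  Less research credit 10,000 Ft → 27,975 Ft

48,735 Ft > 27,975 Ft, so the supplementary minimum tax is the binding amount.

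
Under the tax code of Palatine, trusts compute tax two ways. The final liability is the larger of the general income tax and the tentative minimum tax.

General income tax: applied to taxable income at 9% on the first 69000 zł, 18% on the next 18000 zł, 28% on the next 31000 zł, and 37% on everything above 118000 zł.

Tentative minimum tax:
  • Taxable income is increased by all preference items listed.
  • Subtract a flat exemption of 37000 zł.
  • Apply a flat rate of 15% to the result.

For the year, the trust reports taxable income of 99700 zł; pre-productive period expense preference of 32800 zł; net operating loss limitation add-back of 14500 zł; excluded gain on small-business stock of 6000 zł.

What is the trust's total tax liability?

Tentative minimum tax:
  Adjusted income: 99700 zł + 32800 zł + 14500 zł + 6000 zł = 153000 zł
  Less exemption 37000 zł → base 116000 zł
  116000 zł × 15% = 17400 zł

General income tax:
  69000 zł × 9% = 6210 zł
  18000 zł × 18% = 3240 zł
  12700 zł × 28% = 3556 zł
  → 13006 zł

17400 zł > 13006 zł, so the tentative minimum tax is the binding amount.

17400 zł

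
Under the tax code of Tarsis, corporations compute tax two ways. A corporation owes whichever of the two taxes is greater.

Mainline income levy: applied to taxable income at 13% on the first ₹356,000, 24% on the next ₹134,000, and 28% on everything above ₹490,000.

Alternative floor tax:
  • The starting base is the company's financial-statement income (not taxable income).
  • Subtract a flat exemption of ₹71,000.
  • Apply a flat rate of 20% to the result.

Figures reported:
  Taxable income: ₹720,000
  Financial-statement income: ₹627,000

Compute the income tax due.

Mainline income levy:
  ₹356,000 × 13% = ₹46,280
  ₹134,000 × 24% = ₹32,160
  ₹230,000 × 28% = ₹64,400
  → ₹142,840

Alternative floor tax:
  Base (financial-statement income): ₹627,000
  Less exemption ₹71,000 → base ₹556,000
  ₹556,000 × 20% = ₹111,200

₹142,840 > ₹111,200, so the mainline income levy governs.

₹142,840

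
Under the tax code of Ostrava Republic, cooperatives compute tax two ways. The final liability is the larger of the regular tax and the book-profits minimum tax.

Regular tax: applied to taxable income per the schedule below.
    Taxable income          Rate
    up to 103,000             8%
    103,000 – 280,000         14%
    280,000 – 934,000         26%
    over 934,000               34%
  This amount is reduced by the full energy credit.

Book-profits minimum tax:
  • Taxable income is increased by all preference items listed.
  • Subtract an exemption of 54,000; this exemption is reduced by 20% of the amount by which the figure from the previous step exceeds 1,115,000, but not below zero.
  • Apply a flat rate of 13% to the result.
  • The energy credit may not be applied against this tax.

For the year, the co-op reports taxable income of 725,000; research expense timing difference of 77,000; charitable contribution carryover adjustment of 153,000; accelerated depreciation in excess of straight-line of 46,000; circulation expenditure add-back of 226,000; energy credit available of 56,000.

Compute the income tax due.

155,402

Regular tax:
  103,000 × 8% = 8,240
  177,000 × 14% = 24,780
  445,000 × 26% = 115,700
  → 148,720
  Less energy credit 56,000 → 92,720

Book-profits minimum tax:
  Adjusted income: 725,000 + 77,000 + 153,000 + 46,000 + 226,000 = 1,227,000
  Exemption: 54,000 − 20% × (1,227,000 − 1,115,000) = 54,000 − 22,400 = 31,600
  Base: 1,227,000 − 31,600 = 1,195,400
  1,195,400 × 13% = 155,402

155,402 > 92,720, so the book-profits minimum tax is the binding amount.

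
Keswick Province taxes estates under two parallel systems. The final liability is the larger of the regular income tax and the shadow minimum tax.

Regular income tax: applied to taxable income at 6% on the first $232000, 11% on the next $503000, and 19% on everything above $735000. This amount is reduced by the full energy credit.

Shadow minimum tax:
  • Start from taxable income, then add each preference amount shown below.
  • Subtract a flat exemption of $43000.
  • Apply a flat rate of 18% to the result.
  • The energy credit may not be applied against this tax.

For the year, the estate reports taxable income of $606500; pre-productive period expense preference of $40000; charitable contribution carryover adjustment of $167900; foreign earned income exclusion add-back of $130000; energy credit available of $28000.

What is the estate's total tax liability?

Shadow minimum tax:
  Adjusted income: $606500 + $40000 + $167900 + $130000 = $944400
  Less exemption $43000 → base $901400
  $901400 × 18% = $162252

Regular income tax:
  $232000 × 6% = $13920
  $374500 × 11% = $41195
  → $55115
  Less energy credit $28000 → $27115

$162252 > $27115, so the shadow minimum tax is the binding amount.

$162252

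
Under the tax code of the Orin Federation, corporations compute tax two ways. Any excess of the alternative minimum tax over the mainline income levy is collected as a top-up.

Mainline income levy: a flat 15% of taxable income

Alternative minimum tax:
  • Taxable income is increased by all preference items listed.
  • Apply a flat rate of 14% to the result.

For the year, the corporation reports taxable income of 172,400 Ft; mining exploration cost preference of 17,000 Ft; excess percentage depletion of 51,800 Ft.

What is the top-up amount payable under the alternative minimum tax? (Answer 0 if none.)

Mainline income levy:
  172,400 Ft × 15% = 25,860 Ft

Alternative minimum tax:
  Adjusted income: 172,400 Ft + 17,000 Ft + 51,800 Ft = 241,200 Ft
  241,200 Ft × 14% = 33,768 Ft

Excess of alternative minimum tax over mainline income levy: 33,768 Ft − 25,860 Ft = 7,908 Ft.

7,908 Ft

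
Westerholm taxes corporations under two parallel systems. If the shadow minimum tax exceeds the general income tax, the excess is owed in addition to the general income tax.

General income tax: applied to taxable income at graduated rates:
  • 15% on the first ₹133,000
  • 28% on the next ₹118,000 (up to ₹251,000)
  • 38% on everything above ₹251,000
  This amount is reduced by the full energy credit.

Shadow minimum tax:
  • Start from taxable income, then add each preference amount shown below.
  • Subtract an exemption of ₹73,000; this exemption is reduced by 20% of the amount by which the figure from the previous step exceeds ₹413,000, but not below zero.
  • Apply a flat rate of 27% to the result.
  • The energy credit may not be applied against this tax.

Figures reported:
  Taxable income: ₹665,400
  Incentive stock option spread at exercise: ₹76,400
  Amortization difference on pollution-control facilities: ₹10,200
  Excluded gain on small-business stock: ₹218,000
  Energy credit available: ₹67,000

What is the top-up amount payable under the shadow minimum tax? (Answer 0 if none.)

₹118,438

Shadow minimum tax:
  Adjusted income: ₹665,400 + ₹76,400 + ₹10,200 + ₹218,000 = ₹970,000
  Exemption: 20% × (₹970,000 − ₹413,000) = ₹111,400 ≥ ₹73,000, so the exemption is fully phased out
  Base: ₹970,000 − ₹0 = ₹970,000
  ₹970,000 × 27% = ₹261,900

General income tax:
  ₹133,000 × 15% = ₹19,950
  ₹118,000 × 28% = ₹33,040
  ₹414,400 × 38% = ₹157,472
  → ₹210,462
  Less energy credit ₹67,000 → ₹143,462

Excess of shadow minimum tax over general income tax: ₹261,900 − ₹143,462 = ₹118,438.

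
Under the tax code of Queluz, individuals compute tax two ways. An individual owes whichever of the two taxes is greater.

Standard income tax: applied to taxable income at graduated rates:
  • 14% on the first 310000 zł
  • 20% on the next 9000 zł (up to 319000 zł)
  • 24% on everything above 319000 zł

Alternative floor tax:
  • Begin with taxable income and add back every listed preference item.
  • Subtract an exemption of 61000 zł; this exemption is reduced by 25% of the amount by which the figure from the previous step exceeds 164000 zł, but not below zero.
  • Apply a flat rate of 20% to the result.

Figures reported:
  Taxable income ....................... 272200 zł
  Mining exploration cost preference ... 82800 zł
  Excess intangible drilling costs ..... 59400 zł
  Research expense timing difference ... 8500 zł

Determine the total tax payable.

Standard income tax:
  272200 zł × 14% = 38108 zł

Alternative floor tax:
  Adjusted income: 272200 zł + 82800 zł + 59400 zł + 8500 zł = 422900 zł
  Exemption: 25% × (422900 zł − 164000 zł) = 64725 zł ≥ 61000 zł, so the exemption is fully phased out
  Base: 422900 zł − 0 zł = 422900 zł
  422900 zł × 20% = 84580 zł

84580 zł > 38108 zł, so the alternative floor tax is the binding amount.

84580 zł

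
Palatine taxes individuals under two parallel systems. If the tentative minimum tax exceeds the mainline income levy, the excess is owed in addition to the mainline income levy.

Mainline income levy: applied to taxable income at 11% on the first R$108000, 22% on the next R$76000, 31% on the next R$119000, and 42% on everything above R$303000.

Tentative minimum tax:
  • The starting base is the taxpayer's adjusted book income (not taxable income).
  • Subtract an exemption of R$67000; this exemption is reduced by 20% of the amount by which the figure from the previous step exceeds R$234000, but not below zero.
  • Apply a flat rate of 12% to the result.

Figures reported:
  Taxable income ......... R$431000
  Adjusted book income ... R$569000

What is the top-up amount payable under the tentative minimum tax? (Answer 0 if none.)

R$0

Tentative minimum tax:
  Base (adjusted book income): R$569000
  Exemption: 20% × (R$569000 − R$234000) = R$67000 ≥ R$67000, so the exemption is fully phased out
  Base: R$569000 − R$0 = R$569000
  R$569000 × 12% = R$68280

Mainline income levy:
  R$108000 × 11% = R$11880
  R$76000 × 22% = R$16720
  R$119000 × 31% = R$36890
  R$128000 × 42% = R$53760
  → R$119250

R$68280 ≤ R$119250, so no add-on is due.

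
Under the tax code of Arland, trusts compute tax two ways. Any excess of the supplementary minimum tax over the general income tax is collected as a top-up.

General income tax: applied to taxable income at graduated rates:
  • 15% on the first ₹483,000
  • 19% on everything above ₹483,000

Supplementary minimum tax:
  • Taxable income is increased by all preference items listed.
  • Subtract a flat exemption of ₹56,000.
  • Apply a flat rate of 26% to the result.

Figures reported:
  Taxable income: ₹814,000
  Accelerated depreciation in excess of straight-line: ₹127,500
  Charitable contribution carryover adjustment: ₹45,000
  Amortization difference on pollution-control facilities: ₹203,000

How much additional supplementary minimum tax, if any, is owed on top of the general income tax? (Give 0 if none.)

₹159,370

Supplementary minimum tax:
  Adjusted income: ₹814,000 + ₹127,500 + ₹45,000 + ₹203,000 = ₹1,189,500
  Less exemption ₹56,000 → base ₹1,133,500
  ₹1,133,500 × 26% = ₹294,710

General income tax:
  ₹483,000 × 15% = ₹72,450
  ₹331,000 × 19% = ₹62,890
  → ₹135,340

Excess of supplementary minimum tax over general income tax: ₹294,710 − ₹135,340 = ₹159,370.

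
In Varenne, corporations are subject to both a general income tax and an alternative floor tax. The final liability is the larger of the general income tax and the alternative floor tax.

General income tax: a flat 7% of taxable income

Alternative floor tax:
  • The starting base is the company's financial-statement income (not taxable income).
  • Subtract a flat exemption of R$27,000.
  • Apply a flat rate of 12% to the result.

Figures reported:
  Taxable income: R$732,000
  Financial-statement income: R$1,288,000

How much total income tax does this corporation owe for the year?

Alternative floor tax:
  Base (financial-statement income): R$1,288,000
  Less exemption R$27,000 → base R$1,261,000
  R$1,261,000 × 12% = R$151,320

General income tax:
  R$732,000 × 7% = R$51,240

R$151,320 > R$51,240, so the alternative floor tax is the binding amount.

R$151,320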